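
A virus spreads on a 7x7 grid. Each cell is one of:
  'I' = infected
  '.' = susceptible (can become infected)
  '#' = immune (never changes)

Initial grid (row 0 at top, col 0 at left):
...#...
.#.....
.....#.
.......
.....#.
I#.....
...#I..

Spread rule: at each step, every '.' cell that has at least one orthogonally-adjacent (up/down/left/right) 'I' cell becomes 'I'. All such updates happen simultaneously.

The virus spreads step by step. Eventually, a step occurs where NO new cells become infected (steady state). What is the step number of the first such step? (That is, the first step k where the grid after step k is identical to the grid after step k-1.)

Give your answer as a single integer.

Answer: 9

Derivation:
Step 0 (initial): 2 infected
Step 1: +4 new -> 6 infected
Step 2: +7 new -> 13 infected
Step 3: +8 new -> 21 infected
Step 4: +7 new -> 28 infected
Step 5: +5 new -> 33 infected
Step 6: +6 new -> 39 infected
Step 7: +3 new -> 42 infected
Step 8: +1 new -> 43 infected
Step 9: +0 new -> 43 infected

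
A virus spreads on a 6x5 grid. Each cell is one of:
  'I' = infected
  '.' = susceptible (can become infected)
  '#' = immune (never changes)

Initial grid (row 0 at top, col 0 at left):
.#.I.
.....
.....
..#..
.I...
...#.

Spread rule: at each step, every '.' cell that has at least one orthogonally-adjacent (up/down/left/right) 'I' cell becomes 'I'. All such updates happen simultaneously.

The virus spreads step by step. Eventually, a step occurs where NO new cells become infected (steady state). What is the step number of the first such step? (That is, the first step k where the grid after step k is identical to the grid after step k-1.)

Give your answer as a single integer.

Answer: 6

Derivation:
Step 0 (initial): 2 infected
Step 1: +7 new -> 9 infected
Step 2: +8 new -> 17 infected
Step 3: +6 new -> 23 infected
Step 4: +3 new -> 26 infected
Step 5: +1 new -> 27 infected
Step 6: +0 new -> 27 infected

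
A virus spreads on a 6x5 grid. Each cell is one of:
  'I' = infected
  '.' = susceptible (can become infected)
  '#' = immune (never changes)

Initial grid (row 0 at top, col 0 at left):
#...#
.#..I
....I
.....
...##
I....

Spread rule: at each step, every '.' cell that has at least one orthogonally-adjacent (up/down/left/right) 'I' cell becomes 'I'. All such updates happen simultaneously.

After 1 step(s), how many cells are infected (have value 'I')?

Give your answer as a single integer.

Answer: 8

Derivation:
Step 0 (initial): 3 infected
Step 1: +5 new -> 8 infected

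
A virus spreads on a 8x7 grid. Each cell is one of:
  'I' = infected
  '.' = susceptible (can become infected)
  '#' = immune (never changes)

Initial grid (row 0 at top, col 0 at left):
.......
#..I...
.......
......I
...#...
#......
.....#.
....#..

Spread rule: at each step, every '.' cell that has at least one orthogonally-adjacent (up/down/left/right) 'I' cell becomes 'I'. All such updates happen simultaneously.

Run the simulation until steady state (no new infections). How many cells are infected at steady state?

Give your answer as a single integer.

Answer: 51

Derivation:
Step 0 (initial): 2 infected
Step 1: +7 new -> 9 infected
Step 2: +12 new -> 21 infected
Step 3: +8 new -> 29 infected
Step 4: +6 new -> 35 infected
Step 5: +6 new -> 41 infected
Step 6: +4 new -> 45 infected
Step 7: +3 new -> 48 infected
Step 8: +2 new -> 50 infected
Step 9: +1 new -> 51 infected
Step 10: +0 new -> 51 infected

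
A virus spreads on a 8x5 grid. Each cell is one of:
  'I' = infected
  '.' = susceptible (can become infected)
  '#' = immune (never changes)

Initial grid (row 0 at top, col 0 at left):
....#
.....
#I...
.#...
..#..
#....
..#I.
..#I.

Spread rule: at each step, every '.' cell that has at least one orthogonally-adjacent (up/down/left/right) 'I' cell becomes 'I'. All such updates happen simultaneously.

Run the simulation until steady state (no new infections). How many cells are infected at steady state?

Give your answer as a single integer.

Step 0 (initial): 3 infected
Step 1: +5 new -> 8 infected
Step 2: +8 new -> 16 infected
Step 3: +7 new -> 23 infected
Step 4: +5 new -> 28 infected
Step 5: +3 new -> 31 infected
Step 6: +2 new -> 33 infected
Step 7: +0 new -> 33 infected

Answer: 33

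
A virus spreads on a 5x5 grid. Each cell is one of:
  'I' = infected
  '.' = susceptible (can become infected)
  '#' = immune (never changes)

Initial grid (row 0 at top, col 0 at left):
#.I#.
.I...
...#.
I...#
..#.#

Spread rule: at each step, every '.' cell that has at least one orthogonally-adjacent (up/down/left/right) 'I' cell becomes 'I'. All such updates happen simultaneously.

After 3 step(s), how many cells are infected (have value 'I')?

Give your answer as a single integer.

Answer: 16

Derivation:
Step 0 (initial): 3 infected
Step 1: +7 new -> 10 infected
Step 2: +4 new -> 14 infected
Step 3: +2 new -> 16 infected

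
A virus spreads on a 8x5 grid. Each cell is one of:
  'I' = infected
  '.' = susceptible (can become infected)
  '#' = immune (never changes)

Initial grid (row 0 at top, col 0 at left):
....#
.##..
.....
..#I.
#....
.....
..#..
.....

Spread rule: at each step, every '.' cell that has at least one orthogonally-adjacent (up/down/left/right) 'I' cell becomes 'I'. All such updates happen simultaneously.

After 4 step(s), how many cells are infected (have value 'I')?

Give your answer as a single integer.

Step 0 (initial): 1 infected
Step 1: +3 new -> 4 infected
Step 2: +6 new -> 10 infected
Step 3: +7 new -> 17 infected
Step 4: +6 new -> 23 infected

Answer: 23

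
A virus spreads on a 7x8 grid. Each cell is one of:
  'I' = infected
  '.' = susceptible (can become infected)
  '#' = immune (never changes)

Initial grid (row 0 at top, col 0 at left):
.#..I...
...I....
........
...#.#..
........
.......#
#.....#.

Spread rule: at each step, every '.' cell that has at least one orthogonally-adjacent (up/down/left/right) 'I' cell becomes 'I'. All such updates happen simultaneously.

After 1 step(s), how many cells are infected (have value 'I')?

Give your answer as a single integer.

Answer: 7

Derivation:
Step 0 (initial): 2 infected
Step 1: +5 new -> 7 infected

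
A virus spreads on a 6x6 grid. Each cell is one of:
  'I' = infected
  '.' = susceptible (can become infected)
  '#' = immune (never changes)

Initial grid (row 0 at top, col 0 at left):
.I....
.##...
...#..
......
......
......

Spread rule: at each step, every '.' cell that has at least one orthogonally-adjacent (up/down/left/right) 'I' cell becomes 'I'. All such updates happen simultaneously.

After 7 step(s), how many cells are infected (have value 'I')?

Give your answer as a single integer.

Step 0 (initial): 1 infected
Step 1: +2 new -> 3 infected
Step 2: +2 new -> 5 infected
Step 3: +3 new -> 8 infected
Step 4: +4 new -> 12 infected
Step 5: +5 new -> 17 infected
Step 6: +5 new -> 22 infected
Step 7: +5 new -> 27 infected

Answer: 27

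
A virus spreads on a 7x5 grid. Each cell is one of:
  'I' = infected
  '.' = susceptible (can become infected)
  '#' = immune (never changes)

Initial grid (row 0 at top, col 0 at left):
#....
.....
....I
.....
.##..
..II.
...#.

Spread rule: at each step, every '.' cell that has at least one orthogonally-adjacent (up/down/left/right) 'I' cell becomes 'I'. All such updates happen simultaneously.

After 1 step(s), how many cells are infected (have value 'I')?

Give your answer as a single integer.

Step 0 (initial): 3 infected
Step 1: +7 new -> 10 infected

Answer: 10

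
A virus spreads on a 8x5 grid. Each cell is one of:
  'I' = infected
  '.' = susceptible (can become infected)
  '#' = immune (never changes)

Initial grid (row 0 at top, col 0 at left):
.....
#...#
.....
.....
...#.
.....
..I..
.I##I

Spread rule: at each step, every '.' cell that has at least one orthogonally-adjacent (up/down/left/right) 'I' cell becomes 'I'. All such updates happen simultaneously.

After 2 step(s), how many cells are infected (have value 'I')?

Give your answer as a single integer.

Step 0 (initial): 3 infected
Step 1: +5 new -> 8 infected
Step 2: +5 new -> 13 infected

Answer: 13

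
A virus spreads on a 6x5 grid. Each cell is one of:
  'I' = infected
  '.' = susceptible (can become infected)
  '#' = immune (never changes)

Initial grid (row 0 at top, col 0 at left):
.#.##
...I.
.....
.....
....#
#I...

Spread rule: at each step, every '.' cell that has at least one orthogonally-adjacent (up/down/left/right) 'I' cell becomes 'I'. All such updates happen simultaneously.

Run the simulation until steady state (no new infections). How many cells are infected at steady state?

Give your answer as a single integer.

Step 0 (initial): 2 infected
Step 1: +5 new -> 7 infected
Step 2: +9 new -> 16 infected
Step 3: +7 new -> 23 infected
Step 4: +2 new -> 25 infected
Step 5: +0 new -> 25 infected

Answer: 25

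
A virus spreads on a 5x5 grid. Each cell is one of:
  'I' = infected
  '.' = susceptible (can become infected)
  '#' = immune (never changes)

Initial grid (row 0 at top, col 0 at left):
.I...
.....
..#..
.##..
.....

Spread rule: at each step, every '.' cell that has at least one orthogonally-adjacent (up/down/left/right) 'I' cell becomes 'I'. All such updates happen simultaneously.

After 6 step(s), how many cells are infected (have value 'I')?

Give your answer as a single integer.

Step 0 (initial): 1 infected
Step 1: +3 new -> 4 infected
Step 2: +4 new -> 8 infected
Step 3: +3 new -> 11 infected
Step 4: +3 new -> 14 infected
Step 5: +3 new -> 17 infected
Step 6: +3 new -> 20 infected

Answer: 20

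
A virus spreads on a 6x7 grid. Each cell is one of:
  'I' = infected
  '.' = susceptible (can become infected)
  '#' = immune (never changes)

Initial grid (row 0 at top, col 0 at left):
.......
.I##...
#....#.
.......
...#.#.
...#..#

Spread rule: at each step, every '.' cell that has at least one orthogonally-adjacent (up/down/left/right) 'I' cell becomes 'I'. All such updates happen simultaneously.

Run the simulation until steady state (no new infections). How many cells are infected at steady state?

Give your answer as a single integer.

Answer: 34

Derivation:
Step 0 (initial): 1 infected
Step 1: +3 new -> 4 infected
Step 2: +4 new -> 8 infected
Step 3: +5 new -> 13 infected
Step 4: +6 new -> 19 infected
Step 5: +5 new -> 24 infected
Step 6: +4 new -> 28 infected
Step 7: +3 new -> 31 infected
Step 8: +3 new -> 34 infected
Step 9: +0 new -> 34 infected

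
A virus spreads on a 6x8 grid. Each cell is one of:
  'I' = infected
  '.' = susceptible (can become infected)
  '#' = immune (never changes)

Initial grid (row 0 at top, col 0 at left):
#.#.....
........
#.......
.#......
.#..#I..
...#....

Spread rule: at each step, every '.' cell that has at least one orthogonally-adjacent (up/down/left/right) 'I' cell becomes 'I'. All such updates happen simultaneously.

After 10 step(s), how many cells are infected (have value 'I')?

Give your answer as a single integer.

Answer: 41

Derivation:
Step 0 (initial): 1 infected
Step 1: +3 new -> 4 infected
Step 2: +6 new -> 10 infected
Step 3: +6 new -> 16 infected
Step 4: +7 new -> 23 infected
Step 5: +6 new -> 29 infected
Step 6: +5 new -> 34 infected
Step 7: +2 new -> 36 infected
Step 8: +3 new -> 39 infected
Step 9: +1 new -> 40 infected
Step 10: +1 new -> 41 infected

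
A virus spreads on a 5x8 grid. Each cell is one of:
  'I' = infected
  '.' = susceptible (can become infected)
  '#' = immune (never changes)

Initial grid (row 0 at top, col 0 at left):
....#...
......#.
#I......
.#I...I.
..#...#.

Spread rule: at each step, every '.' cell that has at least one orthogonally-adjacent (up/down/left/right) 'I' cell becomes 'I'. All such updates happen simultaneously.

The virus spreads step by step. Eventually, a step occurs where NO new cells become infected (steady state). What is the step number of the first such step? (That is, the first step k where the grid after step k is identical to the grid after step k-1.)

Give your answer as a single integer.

Step 0 (initial): 3 infected
Step 1: +6 new -> 9 infected
Step 2: +10 new -> 19 infected
Step 3: +7 new -> 26 infected
Step 4: +4 new -> 30 infected
Step 5: +1 new -> 31 infected
Step 6: +0 new -> 31 infected

Answer: 6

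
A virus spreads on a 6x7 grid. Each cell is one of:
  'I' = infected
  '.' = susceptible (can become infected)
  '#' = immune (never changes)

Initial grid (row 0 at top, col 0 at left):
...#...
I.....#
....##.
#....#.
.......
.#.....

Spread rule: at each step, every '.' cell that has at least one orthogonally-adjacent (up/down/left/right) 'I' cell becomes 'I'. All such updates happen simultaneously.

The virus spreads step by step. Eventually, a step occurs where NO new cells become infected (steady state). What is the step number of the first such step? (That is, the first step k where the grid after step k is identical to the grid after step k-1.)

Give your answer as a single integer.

Answer: 12

Derivation:
Step 0 (initial): 1 infected
Step 1: +3 new -> 4 infected
Step 2: +3 new -> 7 infected
Step 3: +4 new -> 11 infected
Step 4: +4 new -> 15 infected
Step 5: +5 new -> 20 infected
Step 6: +5 new -> 25 infected
Step 7: +3 new -> 28 infected
Step 8: +2 new -> 30 infected
Step 9: +2 new -> 32 infected
Step 10: +2 new -> 34 infected
Step 11: +1 new -> 35 infected
Step 12: +0 new -> 35 infected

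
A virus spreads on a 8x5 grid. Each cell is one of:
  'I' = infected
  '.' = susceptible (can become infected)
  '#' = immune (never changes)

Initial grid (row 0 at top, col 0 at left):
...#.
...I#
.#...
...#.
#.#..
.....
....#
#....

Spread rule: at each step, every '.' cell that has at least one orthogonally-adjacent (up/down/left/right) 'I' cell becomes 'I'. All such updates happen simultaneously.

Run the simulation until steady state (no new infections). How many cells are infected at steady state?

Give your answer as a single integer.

Step 0 (initial): 1 infected
Step 1: +2 new -> 3 infected
Step 2: +4 new -> 7 infected
Step 3: +4 new -> 11 infected
Step 4: +4 new -> 15 infected
Step 5: +4 new -> 19 infected
Step 6: +2 new -> 21 infected
Step 7: +4 new -> 25 infected
Step 8: +4 new -> 29 infected
Step 9: +2 new -> 31 infected
Step 10: +0 new -> 31 infected

Answer: 31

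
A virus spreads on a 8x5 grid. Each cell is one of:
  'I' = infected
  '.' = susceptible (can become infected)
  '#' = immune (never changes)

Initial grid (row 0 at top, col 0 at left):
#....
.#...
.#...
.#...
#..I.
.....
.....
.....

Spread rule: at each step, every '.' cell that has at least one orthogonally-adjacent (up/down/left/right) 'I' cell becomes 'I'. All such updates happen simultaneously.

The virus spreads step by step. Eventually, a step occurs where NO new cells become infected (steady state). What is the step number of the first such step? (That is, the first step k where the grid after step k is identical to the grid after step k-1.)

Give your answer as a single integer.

Answer: 7

Derivation:
Step 0 (initial): 1 infected
Step 1: +4 new -> 5 infected
Step 2: +7 new -> 12 infected
Step 3: +7 new -> 19 infected
Step 4: +7 new -> 26 infected
Step 5: +4 new -> 30 infected
Step 6: +2 new -> 32 infected
Step 7: +0 new -> 32 infected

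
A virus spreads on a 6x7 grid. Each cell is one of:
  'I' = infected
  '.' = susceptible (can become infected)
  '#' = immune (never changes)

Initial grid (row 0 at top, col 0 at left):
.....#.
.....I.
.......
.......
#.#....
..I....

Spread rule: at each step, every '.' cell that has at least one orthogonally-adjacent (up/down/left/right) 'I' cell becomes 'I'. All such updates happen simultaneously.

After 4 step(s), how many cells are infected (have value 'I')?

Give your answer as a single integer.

Answer: 35

Derivation:
Step 0 (initial): 2 infected
Step 1: +5 new -> 7 infected
Step 2: +10 new -> 17 infected
Step 3: +10 new -> 27 infected
Step 4: +8 new -> 35 infected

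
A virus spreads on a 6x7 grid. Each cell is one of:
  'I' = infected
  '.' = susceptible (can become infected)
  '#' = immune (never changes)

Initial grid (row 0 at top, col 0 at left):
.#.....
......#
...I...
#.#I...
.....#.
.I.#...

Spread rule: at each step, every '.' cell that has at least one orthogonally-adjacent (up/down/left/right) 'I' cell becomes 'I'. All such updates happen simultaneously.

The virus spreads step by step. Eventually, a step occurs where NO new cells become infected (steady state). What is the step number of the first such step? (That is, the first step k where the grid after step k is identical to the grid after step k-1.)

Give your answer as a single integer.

Step 0 (initial): 3 infected
Step 1: +8 new -> 11 infected
Step 2: +10 new -> 21 infected
Step 3: +8 new -> 29 infected
Step 4: +4 new -> 33 infected
Step 5: +3 new -> 36 infected
Step 6: +0 new -> 36 infected

Answer: 6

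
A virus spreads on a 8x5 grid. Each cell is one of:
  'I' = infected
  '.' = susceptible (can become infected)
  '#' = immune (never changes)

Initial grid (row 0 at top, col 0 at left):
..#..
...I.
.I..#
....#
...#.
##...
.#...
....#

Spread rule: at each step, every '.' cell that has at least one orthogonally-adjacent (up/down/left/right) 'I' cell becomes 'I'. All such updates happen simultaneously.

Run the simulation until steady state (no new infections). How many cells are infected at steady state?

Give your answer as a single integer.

Step 0 (initial): 2 infected
Step 1: +8 new -> 10 infected
Step 2: +7 new -> 17 infected
Step 3: +3 new -> 20 infected
Step 4: +1 new -> 21 infected
Step 5: +2 new -> 23 infected
Step 6: +3 new -> 26 infected
Step 7: +4 new -> 30 infected
Step 8: +1 new -> 31 infected
Step 9: +1 new -> 32 infected
Step 10: +0 new -> 32 infected

Answer: 32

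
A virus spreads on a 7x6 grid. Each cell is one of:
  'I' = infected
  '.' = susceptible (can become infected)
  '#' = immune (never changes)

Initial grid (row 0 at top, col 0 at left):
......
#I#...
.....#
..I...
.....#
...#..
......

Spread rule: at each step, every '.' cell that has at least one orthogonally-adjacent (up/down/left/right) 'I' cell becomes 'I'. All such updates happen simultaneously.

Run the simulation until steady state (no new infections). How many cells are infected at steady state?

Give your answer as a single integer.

Answer: 37

Derivation:
Step 0 (initial): 2 infected
Step 1: +6 new -> 8 infected
Step 2: +9 new -> 17 infected
Step 3: +8 new -> 25 infected
Step 4: +6 new -> 31 infected
Step 5: +5 new -> 36 infected
Step 6: +1 new -> 37 infected
Step 7: +0 new -> 37 infected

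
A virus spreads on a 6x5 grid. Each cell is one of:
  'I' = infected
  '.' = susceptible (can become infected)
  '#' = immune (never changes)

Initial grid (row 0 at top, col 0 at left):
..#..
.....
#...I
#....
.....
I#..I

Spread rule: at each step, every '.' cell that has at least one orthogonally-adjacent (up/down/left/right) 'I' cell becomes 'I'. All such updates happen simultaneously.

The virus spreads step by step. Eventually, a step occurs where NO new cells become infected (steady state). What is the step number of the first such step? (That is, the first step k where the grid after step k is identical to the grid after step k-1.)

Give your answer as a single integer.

Answer: 7

Derivation:
Step 0 (initial): 3 infected
Step 1: +6 new -> 9 infected
Step 2: +7 new -> 16 infected
Step 3: +6 new -> 22 infected
Step 4: +1 new -> 23 infected
Step 5: +2 new -> 25 infected
Step 6: +1 new -> 26 infected
Step 7: +0 new -> 26 infected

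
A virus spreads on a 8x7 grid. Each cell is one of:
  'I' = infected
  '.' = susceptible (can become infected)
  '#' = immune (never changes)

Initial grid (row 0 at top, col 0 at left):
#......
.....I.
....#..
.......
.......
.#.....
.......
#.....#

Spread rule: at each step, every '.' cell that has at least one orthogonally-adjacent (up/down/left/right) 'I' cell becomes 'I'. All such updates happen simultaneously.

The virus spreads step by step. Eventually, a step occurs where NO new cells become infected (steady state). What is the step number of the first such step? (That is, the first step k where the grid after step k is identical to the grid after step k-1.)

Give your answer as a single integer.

Step 0 (initial): 1 infected
Step 1: +4 new -> 5 infected
Step 2: +5 new -> 10 infected
Step 3: +6 new -> 16 infected
Step 4: +7 new -> 23 infected
Step 5: +8 new -> 31 infected
Step 6: +7 new -> 38 infected
Step 7: +5 new -> 43 infected
Step 8: +3 new -> 46 infected
Step 9: +3 new -> 49 infected
Step 10: +2 new -> 51 infected
Step 11: +0 new -> 51 infected

Answer: 11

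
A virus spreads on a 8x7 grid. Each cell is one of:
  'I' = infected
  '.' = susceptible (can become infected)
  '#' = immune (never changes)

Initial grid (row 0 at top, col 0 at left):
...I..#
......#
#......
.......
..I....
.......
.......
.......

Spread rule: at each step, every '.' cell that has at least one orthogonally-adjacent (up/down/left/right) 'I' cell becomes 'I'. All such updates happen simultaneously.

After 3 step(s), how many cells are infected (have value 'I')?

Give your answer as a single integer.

Step 0 (initial): 2 infected
Step 1: +7 new -> 9 infected
Step 2: +13 new -> 22 infected
Step 3: +13 new -> 35 infected

Answer: 35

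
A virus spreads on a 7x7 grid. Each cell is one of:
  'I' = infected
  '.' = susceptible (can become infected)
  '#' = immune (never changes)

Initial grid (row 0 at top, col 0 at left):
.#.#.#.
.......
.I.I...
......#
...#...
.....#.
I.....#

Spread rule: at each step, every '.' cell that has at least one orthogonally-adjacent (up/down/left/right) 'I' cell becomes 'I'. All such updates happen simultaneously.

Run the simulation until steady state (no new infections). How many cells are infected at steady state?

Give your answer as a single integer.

Answer: 42

Derivation:
Step 0 (initial): 3 infected
Step 1: +9 new -> 12 infected
Step 2: +11 new -> 23 infected
Step 3: +10 new -> 33 infected
Step 4: +5 new -> 38 infected
Step 5: +3 new -> 41 infected
Step 6: +1 new -> 42 infected
Step 7: +0 new -> 42 infected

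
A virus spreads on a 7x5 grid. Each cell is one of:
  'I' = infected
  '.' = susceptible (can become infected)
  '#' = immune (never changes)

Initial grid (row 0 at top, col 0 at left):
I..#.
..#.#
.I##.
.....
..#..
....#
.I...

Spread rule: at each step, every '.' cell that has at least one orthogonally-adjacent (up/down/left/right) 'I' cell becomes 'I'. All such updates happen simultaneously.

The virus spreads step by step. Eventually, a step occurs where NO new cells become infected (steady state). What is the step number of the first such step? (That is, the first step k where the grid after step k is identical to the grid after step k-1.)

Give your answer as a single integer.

Answer: 6

Derivation:
Step 0 (initial): 3 infected
Step 1: +8 new -> 11 infected
Step 2: +7 new -> 18 infected
Step 3: +4 new -> 22 infected
Step 4: +2 new -> 24 infected
Step 5: +2 new -> 26 infected
Step 6: +0 new -> 26 infected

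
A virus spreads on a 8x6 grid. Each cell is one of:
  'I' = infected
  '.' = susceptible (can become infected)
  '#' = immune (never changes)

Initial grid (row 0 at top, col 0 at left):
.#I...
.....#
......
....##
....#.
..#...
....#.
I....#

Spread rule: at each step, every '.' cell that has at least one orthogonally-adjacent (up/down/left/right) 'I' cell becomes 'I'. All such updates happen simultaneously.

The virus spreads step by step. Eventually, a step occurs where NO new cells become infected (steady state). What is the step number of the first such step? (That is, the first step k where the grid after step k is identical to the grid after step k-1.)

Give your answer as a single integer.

Step 0 (initial): 2 infected
Step 1: +4 new -> 6 infected
Step 2: +7 new -> 13 infected
Step 3: +10 new -> 23 infected
Step 4: +10 new -> 33 infected
Step 5: +3 new -> 36 infected
Step 6: +1 new -> 37 infected
Step 7: +1 new -> 38 infected
Step 8: +2 new -> 40 infected
Step 9: +0 new -> 40 infected

Answer: 9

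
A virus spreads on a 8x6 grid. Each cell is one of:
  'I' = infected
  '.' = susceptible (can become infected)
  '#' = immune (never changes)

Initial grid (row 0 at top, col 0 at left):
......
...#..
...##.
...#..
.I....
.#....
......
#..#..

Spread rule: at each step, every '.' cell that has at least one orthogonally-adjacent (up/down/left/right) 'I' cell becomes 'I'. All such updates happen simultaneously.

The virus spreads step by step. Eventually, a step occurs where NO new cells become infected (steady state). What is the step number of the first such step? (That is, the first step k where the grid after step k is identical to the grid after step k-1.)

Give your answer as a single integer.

Step 0 (initial): 1 infected
Step 1: +3 new -> 4 infected
Step 2: +6 new -> 10 infected
Step 3: +7 new -> 17 infected
Step 4: +9 new -> 26 infected
Step 5: +6 new -> 32 infected
Step 6: +4 new -> 36 infected
Step 7: +3 new -> 39 infected
Step 8: +2 new -> 41 infected
Step 9: +0 new -> 41 infected

Answer: 9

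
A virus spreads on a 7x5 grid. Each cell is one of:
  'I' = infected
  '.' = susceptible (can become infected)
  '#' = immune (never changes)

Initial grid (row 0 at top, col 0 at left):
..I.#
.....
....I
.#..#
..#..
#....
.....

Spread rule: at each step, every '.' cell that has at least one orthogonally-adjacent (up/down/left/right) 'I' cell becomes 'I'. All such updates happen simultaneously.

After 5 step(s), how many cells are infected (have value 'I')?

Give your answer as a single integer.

Step 0 (initial): 2 infected
Step 1: +5 new -> 7 infected
Step 2: +5 new -> 12 infected
Step 3: +4 new -> 16 infected
Step 4: +3 new -> 19 infected
Step 5: +4 new -> 23 infected

Answer: 23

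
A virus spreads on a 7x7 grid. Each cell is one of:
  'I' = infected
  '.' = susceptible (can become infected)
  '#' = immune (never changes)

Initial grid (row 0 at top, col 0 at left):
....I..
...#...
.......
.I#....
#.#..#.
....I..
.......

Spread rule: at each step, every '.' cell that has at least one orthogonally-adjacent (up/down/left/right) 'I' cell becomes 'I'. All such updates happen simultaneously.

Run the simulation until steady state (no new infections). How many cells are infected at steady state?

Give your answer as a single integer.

Answer: 44

Derivation:
Step 0 (initial): 3 infected
Step 1: +10 new -> 13 infected
Step 2: +14 new -> 27 infected
Step 3: +13 new -> 40 infected
Step 4: +4 new -> 44 infected
Step 5: +0 new -> 44 infected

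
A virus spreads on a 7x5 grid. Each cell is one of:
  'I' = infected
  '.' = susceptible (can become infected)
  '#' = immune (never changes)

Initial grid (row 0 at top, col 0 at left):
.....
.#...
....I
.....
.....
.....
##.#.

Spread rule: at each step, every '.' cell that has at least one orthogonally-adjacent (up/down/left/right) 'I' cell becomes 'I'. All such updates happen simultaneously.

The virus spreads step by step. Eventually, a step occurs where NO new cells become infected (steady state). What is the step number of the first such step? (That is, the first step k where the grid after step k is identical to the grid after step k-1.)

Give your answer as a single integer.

Step 0 (initial): 1 infected
Step 1: +3 new -> 4 infected
Step 2: +5 new -> 9 infected
Step 3: +6 new -> 15 infected
Step 4: +6 new -> 21 infected
Step 5: +5 new -> 26 infected
Step 6: +4 new -> 30 infected
Step 7: +1 new -> 31 infected
Step 8: +0 new -> 31 infected

Answer: 8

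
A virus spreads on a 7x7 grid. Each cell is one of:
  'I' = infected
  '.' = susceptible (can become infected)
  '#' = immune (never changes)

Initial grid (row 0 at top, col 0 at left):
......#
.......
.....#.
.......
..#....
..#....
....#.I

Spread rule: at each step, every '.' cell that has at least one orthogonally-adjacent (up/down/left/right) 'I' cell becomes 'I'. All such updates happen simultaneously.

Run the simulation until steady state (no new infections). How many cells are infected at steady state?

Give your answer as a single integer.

Answer: 44

Derivation:
Step 0 (initial): 1 infected
Step 1: +2 new -> 3 infected
Step 2: +2 new -> 5 infected
Step 3: +3 new -> 8 infected
Step 4: +4 new -> 12 infected
Step 5: +4 new -> 16 infected
Step 6: +4 new -> 20 infected
Step 7: +5 new -> 25 infected
Step 8: +6 new -> 31 infected
Step 9: +6 new -> 37 infected
Step 10: +4 new -> 41 infected
Step 11: +2 new -> 43 infected
Step 12: +1 new -> 44 infected
Step 13: +0 new -> 44 infected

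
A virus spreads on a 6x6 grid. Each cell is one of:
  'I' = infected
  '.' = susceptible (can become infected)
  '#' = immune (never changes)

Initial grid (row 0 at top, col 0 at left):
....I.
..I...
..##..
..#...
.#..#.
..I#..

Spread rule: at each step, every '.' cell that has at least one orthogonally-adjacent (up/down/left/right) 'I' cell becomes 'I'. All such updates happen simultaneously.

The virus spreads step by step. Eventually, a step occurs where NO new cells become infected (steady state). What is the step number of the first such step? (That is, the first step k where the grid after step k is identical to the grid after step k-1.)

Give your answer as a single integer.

Step 0 (initial): 3 infected
Step 1: +8 new -> 11 infected
Step 2: +7 new -> 18 infected
Step 3: +7 new -> 25 infected
Step 4: +2 new -> 27 infected
Step 5: +1 new -> 28 infected
Step 6: +1 new -> 29 infected
Step 7: +1 new -> 30 infected
Step 8: +0 new -> 30 infected

Answer: 8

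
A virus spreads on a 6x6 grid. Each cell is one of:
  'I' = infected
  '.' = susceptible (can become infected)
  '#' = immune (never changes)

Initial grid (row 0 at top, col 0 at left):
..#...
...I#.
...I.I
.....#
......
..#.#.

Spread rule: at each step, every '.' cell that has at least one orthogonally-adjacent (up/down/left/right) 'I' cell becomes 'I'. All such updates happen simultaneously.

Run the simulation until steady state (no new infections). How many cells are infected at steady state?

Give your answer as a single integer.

Answer: 31

Derivation:
Step 0 (initial): 3 infected
Step 1: +6 new -> 9 infected
Step 2: +7 new -> 16 infected
Step 3: +7 new -> 23 infected
Step 4: +4 new -> 27 infected
Step 5: +3 new -> 30 infected
Step 6: +1 new -> 31 infected
Step 7: +0 new -> 31 infected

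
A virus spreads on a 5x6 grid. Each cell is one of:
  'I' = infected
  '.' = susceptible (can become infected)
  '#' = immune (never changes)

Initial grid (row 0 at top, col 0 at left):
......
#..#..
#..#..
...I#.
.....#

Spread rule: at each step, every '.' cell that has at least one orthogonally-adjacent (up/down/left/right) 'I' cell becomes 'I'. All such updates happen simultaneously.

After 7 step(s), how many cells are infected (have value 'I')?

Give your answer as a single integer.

Answer: 20

Derivation:
Step 0 (initial): 1 infected
Step 1: +2 new -> 3 infected
Step 2: +4 new -> 7 infected
Step 3: +4 new -> 11 infected
Step 4: +3 new -> 14 infected
Step 5: +2 new -> 16 infected
Step 6: +2 new -> 18 infected
Step 7: +2 new -> 20 infected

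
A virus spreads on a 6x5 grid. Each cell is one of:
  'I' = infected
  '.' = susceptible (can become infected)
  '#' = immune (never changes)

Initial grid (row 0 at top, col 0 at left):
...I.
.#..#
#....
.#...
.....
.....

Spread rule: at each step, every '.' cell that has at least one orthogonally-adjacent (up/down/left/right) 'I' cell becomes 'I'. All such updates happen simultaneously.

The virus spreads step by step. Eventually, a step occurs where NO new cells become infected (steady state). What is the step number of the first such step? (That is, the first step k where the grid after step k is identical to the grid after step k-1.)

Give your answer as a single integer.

Step 0 (initial): 1 infected
Step 1: +3 new -> 4 infected
Step 2: +3 new -> 7 infected
Step 3: +4 new -> 11 infected
Step 4: +5 new -> 16 infected
Step 5: +3 new -> 19 infected
Step 6: +3 new -> 22 infected
Step 7: +2 new -> 24 infected
Step 8: +2 new -> 26 infected
Step 9: +0 new -> 26 infected

Answer: 9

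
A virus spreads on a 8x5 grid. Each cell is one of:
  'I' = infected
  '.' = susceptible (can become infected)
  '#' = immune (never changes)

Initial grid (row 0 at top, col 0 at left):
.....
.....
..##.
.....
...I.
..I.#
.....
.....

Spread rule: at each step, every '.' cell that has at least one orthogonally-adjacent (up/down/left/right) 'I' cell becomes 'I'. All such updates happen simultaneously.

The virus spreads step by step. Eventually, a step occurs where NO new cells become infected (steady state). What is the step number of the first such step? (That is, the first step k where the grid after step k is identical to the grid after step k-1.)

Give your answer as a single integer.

Answer: 8

Derivation:
Step 0 (initial): 2 infected
Step 1: +6 new -> 8 infected
Step 2: +7 new -> 15 infected
Step 3: +7 new -> 22 infected
Step 4: +5 new -> 27 infected
Step 5: +4 new -> 31 infected
Step 6: +4 new -> 35 infected
Step 7: +2 new -> 37 infected
Step 8: +0 new -> 37 infected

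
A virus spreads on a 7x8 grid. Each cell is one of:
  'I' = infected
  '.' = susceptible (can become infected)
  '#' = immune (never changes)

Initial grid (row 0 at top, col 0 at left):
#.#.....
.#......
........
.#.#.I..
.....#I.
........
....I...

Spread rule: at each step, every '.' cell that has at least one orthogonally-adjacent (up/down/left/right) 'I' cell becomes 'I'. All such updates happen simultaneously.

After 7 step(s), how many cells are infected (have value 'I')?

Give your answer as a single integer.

Answer: 49

Derivation:
Step 0 (initial): 3 infected
Step 1: +8 new -> 11 infected
Step 2: +10 new -> 21 infected
Step 3: +9 new -> 30 infected
Step 4: +8 new -> 38 infected
Step 5: +7 new -> 45 infected
Step 6: +2 new -> 47 infected
Step 7: +2 new -> 49 infected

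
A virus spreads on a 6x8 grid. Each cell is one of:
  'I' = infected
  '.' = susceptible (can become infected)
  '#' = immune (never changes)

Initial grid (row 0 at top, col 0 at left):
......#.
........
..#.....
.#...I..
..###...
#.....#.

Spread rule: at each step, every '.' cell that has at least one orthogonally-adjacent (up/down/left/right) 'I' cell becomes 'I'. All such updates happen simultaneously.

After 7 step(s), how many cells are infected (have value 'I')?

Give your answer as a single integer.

Step 0 (initial): 1 infected
Step 1: +4 new -> 5 infected
Step 2: +7 new -> 12 infected
Step 3: +8 new -> 20 infected
Step 4: +5 new -> 25 infected
Step 5: +4 new -> 29 infected
Step 6: +3 new -> 32 infected
Step 7: +4 new -> 36 infected

Answer: 36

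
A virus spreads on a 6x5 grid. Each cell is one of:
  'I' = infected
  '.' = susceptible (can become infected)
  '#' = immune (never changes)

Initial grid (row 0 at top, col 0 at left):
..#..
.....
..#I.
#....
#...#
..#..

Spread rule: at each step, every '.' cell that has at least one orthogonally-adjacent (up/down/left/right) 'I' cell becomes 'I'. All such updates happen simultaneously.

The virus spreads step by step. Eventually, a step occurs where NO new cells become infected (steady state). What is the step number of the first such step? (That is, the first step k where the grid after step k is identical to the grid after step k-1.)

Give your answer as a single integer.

Step 0 (initial): 1 infected
Step 1: +3 new -> 4 infected
Step 2: +6 new -> 10 infected
Step 3: +5 new -> 15 infected
Step 4: +5 new -> 20 infected
Step 5: +3 new -> 23 infected
Step 6: +1 new -> 24 infected
Step 7: +0 new -> 24 infected

Answer: 7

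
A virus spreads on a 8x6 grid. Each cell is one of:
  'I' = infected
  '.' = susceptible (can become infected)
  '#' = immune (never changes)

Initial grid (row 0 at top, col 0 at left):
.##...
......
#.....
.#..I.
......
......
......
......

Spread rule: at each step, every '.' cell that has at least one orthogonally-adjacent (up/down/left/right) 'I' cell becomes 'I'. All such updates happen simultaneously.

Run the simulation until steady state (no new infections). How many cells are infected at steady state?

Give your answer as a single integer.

Step 0 (initial): 1 infected
Step 1: +4 new -> 5 infected
Step 2: +7 new -> 12 infected
Step 3: +8 new -> 20 infected
Step 4: +9 new -> 29 infected
Step 5: +6 new -> 35 infected
Step 6: +5 new -> 40 infected
Step 7: +3 new -> 43 infected
Step 8: +1 new -> 44 infected
Step 9: +0 new -> 44 infected

Answer: 44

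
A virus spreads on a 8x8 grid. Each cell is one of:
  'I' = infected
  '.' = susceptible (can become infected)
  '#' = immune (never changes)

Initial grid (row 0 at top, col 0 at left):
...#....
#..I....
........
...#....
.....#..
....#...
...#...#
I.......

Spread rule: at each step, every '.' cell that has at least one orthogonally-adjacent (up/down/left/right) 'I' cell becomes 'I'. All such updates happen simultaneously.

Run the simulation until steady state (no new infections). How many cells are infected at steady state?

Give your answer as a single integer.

Answer: 57

Derivation:
Step 0 (initial): 2 infected
Step 1: +5 new -> 7 infected
Step 2: +9 new -> 16 infected
Step 3: +11 new -> 27 infected
Step 4: +13 new -> 40 infected
Step 5: +7 new -> 47 infected
Step 6: +4 new -> 51 infected
Step 7: +5 new -> 56 infected
Step 8: +1 new -> 57 infected
Step 9: +0 new -> 57 infected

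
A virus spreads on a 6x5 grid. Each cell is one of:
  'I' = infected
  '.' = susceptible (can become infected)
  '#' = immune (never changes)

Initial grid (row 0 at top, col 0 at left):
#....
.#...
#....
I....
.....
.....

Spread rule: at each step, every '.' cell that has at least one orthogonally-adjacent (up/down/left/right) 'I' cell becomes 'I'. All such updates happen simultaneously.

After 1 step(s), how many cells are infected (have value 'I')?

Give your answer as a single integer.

Answer: 3

Derivation:
Step 0 (initial): 1 infected
Step 1: +2 new -> 3 infected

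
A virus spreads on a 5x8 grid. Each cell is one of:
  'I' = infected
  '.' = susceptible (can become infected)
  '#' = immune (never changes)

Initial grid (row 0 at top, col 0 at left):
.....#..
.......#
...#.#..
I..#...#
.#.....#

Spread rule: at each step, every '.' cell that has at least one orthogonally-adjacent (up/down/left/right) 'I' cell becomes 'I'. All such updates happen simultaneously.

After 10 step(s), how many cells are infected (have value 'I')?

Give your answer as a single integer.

Step 0 (initial): 1 infected
Step 1: +3 new -> 4 infected
Step 2: +3 new -> 7 infected
Step 3: +4 new -> 11 infected
Step 4: +3 new -> 14 infected
Step 5: +3 new -> 17 infected
Step 6: +4 new -> 21 infected
Step 7: +5 new -> 26 infected
Step 8: +2 new -> 28 infected
Step 9: +2 new -> 30 infected
Step 10: +2 new -> 32 infected

Answer: 32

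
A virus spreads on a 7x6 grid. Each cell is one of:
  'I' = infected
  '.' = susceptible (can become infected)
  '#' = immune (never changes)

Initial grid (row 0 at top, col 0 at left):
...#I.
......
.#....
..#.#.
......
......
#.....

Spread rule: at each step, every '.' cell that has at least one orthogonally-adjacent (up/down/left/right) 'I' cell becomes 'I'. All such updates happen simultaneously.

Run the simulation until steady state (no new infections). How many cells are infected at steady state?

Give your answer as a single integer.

Step 0 (initial): 1 infected
Step 1: +2 new -> 3 infected
Step 2: +3 new -> 6 infected
Step 3: +3 new -> 9 infected
Step 4: +5 new -> 14 infected
Step 5: +4 new -> 18 infected
Step 6: +6 new -> 24 infected
Step 7: +6 new -> 30 infected
Step 8: +5 new -> 35 infected
Step 9: +2 new -> 37 infected
Step 10: +0 new -> 37 infected

Answer: 37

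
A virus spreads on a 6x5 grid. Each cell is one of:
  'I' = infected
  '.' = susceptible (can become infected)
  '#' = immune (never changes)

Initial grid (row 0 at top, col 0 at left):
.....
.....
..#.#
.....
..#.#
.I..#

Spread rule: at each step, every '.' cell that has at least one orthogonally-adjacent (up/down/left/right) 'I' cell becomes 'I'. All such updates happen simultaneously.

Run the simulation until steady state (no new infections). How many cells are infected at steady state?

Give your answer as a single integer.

Answer: 25

Derivation:
Step 0 (initial): 1 infected
Step 1: +3 new -> 4 infected
Step 2: +3 new -> 7 infected
Step 3: +4 new -> 11 infected
Step 4: +3 new -> 14 infected
Step 5: +5 new -> 19 infected
Step 6: +3 new -> 22 infected
Step 7: +2 new -> 24 infected
Step 8: +1 new -> 25 infected
Step 9: +0 new -> 25 infected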